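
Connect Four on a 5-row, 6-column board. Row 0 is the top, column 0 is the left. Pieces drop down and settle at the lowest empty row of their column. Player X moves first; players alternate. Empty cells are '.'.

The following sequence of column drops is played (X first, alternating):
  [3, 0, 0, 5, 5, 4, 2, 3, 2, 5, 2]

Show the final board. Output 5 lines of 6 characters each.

Move 1: X drops in col 3, lands at row 4
Move 2: O drops in col 0, lands at row 4
Move 3: X drops in col 0, lands at row 3
Move 4: O drops in col 5, lands at row 4
Move 5: X drops in col 5, lands at row 3
Move 6: O drops in col 4, lands at row 4
Move 7: X drops in col 2, lands at row 4
Move 8: O drops in col 3, lands at row 3
Move 9: X drops in col 2, lands at row 3
Move 10: O drops in col 5, lands at row 2
Move 11: X drops in col 2, lands at row 2

Answer: ......
......
..X..O
X.XO.X
O.XXOO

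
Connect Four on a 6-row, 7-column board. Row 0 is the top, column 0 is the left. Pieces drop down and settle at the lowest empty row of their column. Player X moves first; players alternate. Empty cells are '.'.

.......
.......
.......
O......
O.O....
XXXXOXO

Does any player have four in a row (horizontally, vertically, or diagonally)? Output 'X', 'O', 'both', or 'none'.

X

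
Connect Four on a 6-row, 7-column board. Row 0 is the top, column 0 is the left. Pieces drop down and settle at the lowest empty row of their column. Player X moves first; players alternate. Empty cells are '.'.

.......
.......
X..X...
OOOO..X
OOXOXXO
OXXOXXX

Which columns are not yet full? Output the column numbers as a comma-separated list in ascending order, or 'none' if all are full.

col 0: top cell = '.' → open
col 1: top cell = '.' → open
col 2: top cell = '.' → open
col 3: top cell = '.' → open
col 4: top cell = '.' → open
col 5: top cell = '.' → open
col 6: top cell = '.' → open

Answer: 0,1,2,3,4,5,6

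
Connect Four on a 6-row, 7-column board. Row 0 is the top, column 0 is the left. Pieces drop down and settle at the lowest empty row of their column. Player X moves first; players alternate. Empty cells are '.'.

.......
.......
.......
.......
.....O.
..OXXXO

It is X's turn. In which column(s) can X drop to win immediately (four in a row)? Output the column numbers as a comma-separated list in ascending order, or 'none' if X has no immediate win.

col 0: drop X → no win
col 1: drop X → no win
col 2: drop X → no win
col 3: drop X → no win
col 4: drop X → no win
col 5: drop X → no win
col 6: drop X → no win

Answer: none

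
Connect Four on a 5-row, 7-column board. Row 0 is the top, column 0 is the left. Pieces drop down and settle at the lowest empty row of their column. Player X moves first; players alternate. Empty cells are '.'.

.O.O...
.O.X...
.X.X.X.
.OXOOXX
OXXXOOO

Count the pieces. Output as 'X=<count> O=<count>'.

X=10 O=10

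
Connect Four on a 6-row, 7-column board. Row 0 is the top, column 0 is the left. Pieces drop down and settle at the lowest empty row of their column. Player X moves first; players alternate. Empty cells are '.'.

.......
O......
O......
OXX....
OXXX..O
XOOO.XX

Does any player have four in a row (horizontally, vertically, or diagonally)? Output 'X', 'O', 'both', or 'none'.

O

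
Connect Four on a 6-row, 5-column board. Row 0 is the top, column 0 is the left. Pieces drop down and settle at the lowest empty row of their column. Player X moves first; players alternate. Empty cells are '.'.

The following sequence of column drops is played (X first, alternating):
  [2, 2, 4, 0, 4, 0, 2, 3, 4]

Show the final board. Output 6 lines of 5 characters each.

Move 1: X drops in col 2, lands at row 5
Move 2: O drops in col 2, lands at row 4
Move 3: X drops in col 4, lands at row 5
Move 4: O drops in col 0, lands at row 5
Move 5: X drops in col 4, lands at row 4
Move 6: O drops in col 0, lands at row 4
Move 7: X drops in col 2, lands at row 3
Move 8: O drops in col 3, lands at row 5
Move 9: X drops in col 4, lands at row 3

Answer: .....
.....
.....
..X.X
O.O.X
O.XOX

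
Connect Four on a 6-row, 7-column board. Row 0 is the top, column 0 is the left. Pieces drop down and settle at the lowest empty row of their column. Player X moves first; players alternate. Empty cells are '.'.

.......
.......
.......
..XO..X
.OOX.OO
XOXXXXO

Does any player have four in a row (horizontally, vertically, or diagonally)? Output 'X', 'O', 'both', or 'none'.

X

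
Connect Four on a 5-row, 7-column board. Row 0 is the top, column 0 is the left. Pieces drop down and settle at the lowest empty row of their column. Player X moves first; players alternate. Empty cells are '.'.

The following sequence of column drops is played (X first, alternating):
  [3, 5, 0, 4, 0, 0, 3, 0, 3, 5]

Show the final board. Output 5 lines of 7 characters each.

Answer: .......
O......
O..X...
X..X.O.
X..XOO.

Derivation:
Move 1: X drops in col 3, lands at row 4
Move 2: O drops in col 5, lands at row 4
Move 3: X drops in col 0, lands at row 4
Move 4: O drops in col 4, lands at row 4
Move 5: X drops in col 0, lands at row 3
Move 6: O drops in col 0, lands at row 2
Move 7: X drops in col 3, lands at row 3
Move 8: O drops in col 0, lands at row 1
Move 9: X drops in col 3, lands at row 2
Move 10: O drops in col 5, lands at row 3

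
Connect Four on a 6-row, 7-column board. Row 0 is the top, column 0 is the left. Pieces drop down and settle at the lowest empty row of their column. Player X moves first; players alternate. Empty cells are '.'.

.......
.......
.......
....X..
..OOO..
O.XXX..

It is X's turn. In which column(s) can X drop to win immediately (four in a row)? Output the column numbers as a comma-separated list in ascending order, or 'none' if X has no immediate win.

col 0: drop X → no win
col 1: drop X → WIN!
col 2: drop X → no win
col 3: drop X → no win
col 4: drop X → no win
col 5: drop X → WIN!
col 6: drop X → no win

Answer: 1,5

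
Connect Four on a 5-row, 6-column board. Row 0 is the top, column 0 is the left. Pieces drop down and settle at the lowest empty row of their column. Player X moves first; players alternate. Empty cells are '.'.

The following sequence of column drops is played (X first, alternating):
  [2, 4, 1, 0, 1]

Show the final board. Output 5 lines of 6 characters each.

Answer: ......
......
......
.X....
OXX.O.

Derivation:
Move 1: X drops in col 2, lands at row 4
Move 2: O drops in col 4, lands at row 4
Move 3: X drops in col 1, lands at row 4
Move 4: O drops in col 0, lands at row 4
Move 5: X drops in col 1, lands at row 3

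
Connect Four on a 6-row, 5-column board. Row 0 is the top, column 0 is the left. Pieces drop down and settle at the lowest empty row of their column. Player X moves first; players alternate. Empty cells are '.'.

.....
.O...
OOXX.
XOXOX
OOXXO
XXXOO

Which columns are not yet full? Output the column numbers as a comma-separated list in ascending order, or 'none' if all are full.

col 0: top cell = '.' → open
col 1: top cell = '.' → open
col 2: top cell = '.' → open
col 3: top cell = '.' → open
col 4: top cell = '.' → open

Answer: 0,1,2,3,4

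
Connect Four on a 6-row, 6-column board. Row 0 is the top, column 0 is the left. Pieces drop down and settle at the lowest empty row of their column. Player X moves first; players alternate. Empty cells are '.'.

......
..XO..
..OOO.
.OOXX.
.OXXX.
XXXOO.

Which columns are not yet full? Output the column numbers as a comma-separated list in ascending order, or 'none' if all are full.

col 0: top cell = '.' → open
col 1: top cell = '.' → open
col 2: top cell = '.' → open
col 3: top cell = '.' → open
col 4: top cell = '.' → open
col 5: top cell = '.' → open

Answer: 0,1,2,3,4,5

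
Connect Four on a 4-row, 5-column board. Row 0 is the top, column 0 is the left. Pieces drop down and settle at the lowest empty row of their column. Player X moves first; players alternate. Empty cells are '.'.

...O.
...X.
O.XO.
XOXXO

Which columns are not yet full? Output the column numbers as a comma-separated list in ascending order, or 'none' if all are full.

Answer: 0,1,2,4

Derivation:
col 0: top cell = '.' → open
col 1: top cell = '.' → open
col 2: top cell = '.' → open
col 3: top cell = 'O' → FULL
col 4: top cell = '.' → open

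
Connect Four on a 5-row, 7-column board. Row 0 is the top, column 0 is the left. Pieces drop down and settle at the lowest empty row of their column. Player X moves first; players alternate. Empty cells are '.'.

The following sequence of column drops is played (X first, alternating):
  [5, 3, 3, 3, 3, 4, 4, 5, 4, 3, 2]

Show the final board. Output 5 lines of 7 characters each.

Move 1: X drops in col 5, lands at row 4
Move 2: O drops in col 3, lands at row 4
Move 3: X drops in col 3, lands at row 3
Move 4: O drops in col 3, lands at row 2
Move 5: X drops in col 3, lands at row 1
Move 6: O drops in col 4, lands at row 4
Move 7: X drops in col 4, lands at row 3
Move 8: O drops in col 5, lands at row 3
Move 9: X drops in col 4, lands at row 2
Move 10: O drops in col 3, lands at row 0
Move 11: X drops in col 2, lands at row 4

Answer: ...O...
...X...
...OX..
...XXO.
..XOOX.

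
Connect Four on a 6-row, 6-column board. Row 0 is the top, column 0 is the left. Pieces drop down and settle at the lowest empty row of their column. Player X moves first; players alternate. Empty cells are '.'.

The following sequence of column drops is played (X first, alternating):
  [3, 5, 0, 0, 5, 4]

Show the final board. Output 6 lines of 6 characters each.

Answer: ......
......
......
......
O....X
X..XOO

Derivation:
Move 1: X drops in col 3, lands at row 5
Move 2: O drops in col 5, lands at row 5
Move 3: X drops in col 0, lands at row 5
Move 4: O drops in col 0, lands at row 4
Move 5: X drops in col 5, lands at row 4
Move 6: O drops in col 4, lands at row 5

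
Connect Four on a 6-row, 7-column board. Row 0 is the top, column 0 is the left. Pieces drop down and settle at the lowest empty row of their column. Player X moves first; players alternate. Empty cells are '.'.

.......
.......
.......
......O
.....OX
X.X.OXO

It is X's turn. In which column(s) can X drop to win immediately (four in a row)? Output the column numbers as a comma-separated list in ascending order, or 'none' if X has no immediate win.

col 0: drop X → no win
col 1: drop X → no win
col 2: drop X → no win
col 3: drop X → no win
col 4: drop X → no win
col 5: drop X → no win
col 6: drop X → no win

Answer: none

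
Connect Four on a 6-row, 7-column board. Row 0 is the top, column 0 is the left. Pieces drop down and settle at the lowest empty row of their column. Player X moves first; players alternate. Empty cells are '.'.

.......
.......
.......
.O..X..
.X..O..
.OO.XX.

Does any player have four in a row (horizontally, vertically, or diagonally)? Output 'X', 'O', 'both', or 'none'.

none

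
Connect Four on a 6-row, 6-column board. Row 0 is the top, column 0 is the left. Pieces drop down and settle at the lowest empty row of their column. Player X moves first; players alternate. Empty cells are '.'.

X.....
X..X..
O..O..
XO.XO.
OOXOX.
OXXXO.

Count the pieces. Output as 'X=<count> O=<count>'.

X=10 O=9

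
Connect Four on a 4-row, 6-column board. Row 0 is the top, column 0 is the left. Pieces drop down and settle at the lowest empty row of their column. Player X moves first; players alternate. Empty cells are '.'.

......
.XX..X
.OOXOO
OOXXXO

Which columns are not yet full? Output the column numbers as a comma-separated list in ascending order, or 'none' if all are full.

Answer: 0,1,2,3,4,5

Derivation:
col 0: top cell = '.' → open
col 1: top cell = '.' → open
col 2: top cell = '.' → open
col 3: top cell = '.' → open
col 4: top cell = '.' → open
col 5: top cell = '.' → open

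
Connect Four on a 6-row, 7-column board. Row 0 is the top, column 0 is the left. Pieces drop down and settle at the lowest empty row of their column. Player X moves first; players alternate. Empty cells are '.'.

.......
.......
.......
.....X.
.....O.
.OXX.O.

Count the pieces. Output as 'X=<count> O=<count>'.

X=3 O=3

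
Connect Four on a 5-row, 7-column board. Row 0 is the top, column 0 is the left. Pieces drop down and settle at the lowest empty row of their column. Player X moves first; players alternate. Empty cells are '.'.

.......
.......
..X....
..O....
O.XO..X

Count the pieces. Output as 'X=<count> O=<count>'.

X=3 O=3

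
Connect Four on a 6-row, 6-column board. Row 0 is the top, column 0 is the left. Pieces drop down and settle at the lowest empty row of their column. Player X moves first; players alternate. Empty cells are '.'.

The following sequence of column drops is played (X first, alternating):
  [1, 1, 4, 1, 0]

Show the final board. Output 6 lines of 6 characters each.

Answer: ......
......
......
.O....
.O....
XX..X.

Derivation:
Move 1: X drops in col 1, lands at row 5
Move 2: O drops in col 1, lands at row 4
Move 3: X drops in col 4, lands at row 5
Move 4: O drops in col 1, lands at row 3
Move 5: X drops in col 0, lands at row 5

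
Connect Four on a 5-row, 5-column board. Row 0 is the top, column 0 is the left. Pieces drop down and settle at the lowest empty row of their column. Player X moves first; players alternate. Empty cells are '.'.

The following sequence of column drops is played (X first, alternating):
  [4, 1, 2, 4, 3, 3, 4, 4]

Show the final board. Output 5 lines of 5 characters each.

Move 1: X drops in col 4, lands at row 4
Move 2: O drops in col 1, lands at row 4
Move 3: X drops in col 2, lands at row 4
Move 4: O drops in col 4, lands at row 3
Move 5: X drops in col 3, lands at row 4
Move 6: O drops in col 3, lands at row 3
Move 7: X drops in col 4, lands at row 2
Move 8: O drops in col 4, lands at row 1

Answer: .....
....O
....X
...OO
.OXXX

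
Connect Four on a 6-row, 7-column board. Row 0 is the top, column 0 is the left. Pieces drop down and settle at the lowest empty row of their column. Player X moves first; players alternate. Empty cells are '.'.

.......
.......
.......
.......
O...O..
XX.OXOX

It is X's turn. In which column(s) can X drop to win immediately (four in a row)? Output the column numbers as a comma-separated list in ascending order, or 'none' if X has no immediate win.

Answer: none

Derivation:
col 0: drop X → no win
col 1: drop X → no win
col 2: drop X → no win
col 3: drop X → no win
col 4: drop X → no win
col 5: drop X → no win
col 6: drop X → no win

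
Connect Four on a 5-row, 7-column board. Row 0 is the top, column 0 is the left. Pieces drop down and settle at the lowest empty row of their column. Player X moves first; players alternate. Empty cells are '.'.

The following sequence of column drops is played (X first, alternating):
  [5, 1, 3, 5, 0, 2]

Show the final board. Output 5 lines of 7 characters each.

Move 1: X drops in col 5, lands at row 4
Move 2: O drops in col 1, lands at row 4
Move 3: X drops in col 3, lands at row 4
Move 4: O drops in col 5, lands at row 3
Move 5: X drops in col 0, lands at row 4
Move 6: O drops in col 2, lands at row 4

Answer: .......
.......
.......
.....O.
XOOX.X.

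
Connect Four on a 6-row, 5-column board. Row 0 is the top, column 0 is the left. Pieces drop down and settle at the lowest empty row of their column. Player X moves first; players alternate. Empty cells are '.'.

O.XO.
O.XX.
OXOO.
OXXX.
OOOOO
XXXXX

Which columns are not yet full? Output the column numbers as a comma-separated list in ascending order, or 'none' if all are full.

Answer: 1,4

Derivation:
col 0: top cell = 'O' → FULL
col 1: top cell = '.' → open
col 2: top cell = 'X' → FULL
col 3: top cell = 'O' → FULL
col 4: top cell = '.' → open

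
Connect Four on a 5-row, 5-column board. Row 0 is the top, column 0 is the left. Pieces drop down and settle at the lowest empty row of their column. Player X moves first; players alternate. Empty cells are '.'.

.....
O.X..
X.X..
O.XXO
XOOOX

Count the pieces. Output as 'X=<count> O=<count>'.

X=7 O=6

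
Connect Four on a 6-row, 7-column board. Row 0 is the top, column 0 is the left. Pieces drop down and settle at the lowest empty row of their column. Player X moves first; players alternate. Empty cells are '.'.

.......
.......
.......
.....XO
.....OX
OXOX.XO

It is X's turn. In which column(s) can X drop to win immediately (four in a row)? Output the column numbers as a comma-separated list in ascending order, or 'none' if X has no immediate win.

col 0: drop X → no win
col 1: drop X → no win
col 2: drop X → no win
col 3: drop X → no win
col 4: drop X → no win
col 5: drop X → no win
col 6: drop X → no win

Answer: none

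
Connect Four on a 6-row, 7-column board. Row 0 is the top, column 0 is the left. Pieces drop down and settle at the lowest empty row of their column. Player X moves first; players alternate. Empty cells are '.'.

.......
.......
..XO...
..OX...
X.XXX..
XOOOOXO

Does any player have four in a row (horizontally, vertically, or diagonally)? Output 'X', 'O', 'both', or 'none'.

both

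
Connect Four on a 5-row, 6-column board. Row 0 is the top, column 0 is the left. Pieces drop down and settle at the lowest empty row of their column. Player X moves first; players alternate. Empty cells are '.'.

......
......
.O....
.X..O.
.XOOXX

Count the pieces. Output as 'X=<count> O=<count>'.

X=4 O=4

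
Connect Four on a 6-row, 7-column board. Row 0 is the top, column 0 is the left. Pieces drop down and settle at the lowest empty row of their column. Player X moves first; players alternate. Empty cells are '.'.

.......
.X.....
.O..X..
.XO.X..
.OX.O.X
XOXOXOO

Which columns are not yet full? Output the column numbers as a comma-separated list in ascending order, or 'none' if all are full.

col 0: top cell = '.' → open
col 1: top cell = '.' → open
col 2: top cell = '.' → open
col 3: top cell = '.' → open
col 4: top cell = '.' → open
col 5: top cell = '.' → open
col 6: top cell = '.' → open

Answer: 0,1,2,3,4,5,6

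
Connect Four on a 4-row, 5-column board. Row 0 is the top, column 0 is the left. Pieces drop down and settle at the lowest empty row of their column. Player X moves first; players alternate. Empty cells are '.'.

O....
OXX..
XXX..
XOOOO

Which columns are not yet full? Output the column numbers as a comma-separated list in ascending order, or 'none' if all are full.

Answer: 1,2,3,4

Derivation:
col 0: top cell = 'O' → FULL
col 1: top cell = '.' → open
col 2: top cell = '.' → open
col 3: top cell = '.' → open
col 4: top cell = '.' → open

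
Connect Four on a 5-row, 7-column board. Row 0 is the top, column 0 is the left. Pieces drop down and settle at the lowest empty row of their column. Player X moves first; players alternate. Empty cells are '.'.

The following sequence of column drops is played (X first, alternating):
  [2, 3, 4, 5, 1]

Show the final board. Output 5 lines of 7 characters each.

Answer: .......
.......
.......
.......
.XXOXO.

Derivation:
Move 1: X drops in col 2, lands at row 4
Move 2: O drops in col 3, lands at row 4
Move 3: X drops in col 4, lands at row 4
Move 4: O drops in col 5, lands at row 4
Move 5: X drops in col 1, lands at row 4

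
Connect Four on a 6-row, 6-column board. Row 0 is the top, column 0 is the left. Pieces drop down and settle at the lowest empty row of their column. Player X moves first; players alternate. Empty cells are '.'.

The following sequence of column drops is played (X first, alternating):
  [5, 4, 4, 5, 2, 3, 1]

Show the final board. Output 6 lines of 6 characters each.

Move 1: X drops in col 5, lands at row 5
Move 2: O drops in col 4, lands at row 5
Move 3: X drops in col 4, lands at row 4
Move 4: O drops in col 5, lands at row 4
Move 5: X drops in col 2, lands at row 5
Move 6: O drops in col 3, lands at row 5
Move 7: X drops in col 1, lands at row 5

Answer: ......
......
......
......
....XO
.XXOOX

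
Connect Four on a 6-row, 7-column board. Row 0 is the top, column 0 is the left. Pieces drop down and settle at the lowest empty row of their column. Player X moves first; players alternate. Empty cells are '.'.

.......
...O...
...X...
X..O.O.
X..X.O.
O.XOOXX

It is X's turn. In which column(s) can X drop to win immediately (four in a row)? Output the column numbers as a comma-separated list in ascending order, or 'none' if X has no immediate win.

Answer: none

Derivation:
col 0: drop X → no win
col 1: drop X → no win
col 2: drop X → no win
col 3: drop X → no win
col 4: drop X → no win
col 5: drop X → no win
col 6: drop X → no win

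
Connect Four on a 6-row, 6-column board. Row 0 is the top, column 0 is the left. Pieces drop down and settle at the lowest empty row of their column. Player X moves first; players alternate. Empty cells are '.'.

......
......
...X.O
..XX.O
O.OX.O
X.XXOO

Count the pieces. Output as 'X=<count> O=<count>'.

X=7 O=7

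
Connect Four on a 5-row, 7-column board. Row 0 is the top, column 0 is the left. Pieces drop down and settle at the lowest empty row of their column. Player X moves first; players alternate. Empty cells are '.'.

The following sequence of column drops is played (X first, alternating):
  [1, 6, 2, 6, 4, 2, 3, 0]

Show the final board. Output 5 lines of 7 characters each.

Answer: .......
.......
.......
..O...O
OXXXX.O

Derivation:
Move 1: X drops in col 1, lands at row 4
Move 2: O drops in col 6, lands at row 4
Move 3: X drops in col 2, lands at row 4
Move 4: O drops in col 6, lands at row 3
Move 5: X drops in col 4, lands at row 4
Move 6: O drops in col 2, lands at row 3
Move 7: X drops in col 3, lands at row 4
Move 8: O drops in col 0, lands at row 4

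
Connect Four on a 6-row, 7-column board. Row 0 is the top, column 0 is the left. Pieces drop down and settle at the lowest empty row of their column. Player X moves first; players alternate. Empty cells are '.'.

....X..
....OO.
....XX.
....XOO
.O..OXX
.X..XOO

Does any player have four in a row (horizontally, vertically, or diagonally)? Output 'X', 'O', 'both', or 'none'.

none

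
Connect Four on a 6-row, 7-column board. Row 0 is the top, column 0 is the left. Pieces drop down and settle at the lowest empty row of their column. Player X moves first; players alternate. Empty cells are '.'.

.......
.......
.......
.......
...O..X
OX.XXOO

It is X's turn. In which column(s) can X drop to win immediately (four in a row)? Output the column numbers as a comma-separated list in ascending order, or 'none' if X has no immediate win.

Answer: 2

Derivation:
col 0: drop X → no win
col 1: drop X → no win
col 2: drop X → WIN!
col 3: drop X → no win
col 4: drop X → no win
col 5: drop X → no win
col 6: drop X → no win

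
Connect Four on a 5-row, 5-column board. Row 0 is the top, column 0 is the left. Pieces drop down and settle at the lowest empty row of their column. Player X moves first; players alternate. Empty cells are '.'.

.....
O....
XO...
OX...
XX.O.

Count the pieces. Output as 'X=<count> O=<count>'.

X=4 O=4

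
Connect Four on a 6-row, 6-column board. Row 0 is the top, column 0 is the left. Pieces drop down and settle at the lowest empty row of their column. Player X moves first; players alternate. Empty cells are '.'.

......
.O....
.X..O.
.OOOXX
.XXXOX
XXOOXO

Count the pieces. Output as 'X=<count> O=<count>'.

X=10 O=9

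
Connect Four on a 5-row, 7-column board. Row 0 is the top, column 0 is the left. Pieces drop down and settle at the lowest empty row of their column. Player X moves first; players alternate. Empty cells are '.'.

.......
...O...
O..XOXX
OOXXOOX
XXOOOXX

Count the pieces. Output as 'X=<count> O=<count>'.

X=10 O=10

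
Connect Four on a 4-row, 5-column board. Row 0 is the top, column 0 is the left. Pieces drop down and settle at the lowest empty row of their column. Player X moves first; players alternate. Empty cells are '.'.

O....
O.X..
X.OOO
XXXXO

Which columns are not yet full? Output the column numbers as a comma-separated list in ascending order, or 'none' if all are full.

Answer: 1,2,3,4

Derivation:
col 0: top cell = 'O' → FULL
col 1: top cell = '.' → open
col 2: top cell = '.' → open
col 3: top cell = '.' → open
col 4: top cell = '.' → open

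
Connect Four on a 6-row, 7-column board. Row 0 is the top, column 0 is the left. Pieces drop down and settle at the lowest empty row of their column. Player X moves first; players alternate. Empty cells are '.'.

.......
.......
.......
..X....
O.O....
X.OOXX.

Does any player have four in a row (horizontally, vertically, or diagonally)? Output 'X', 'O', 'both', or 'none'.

none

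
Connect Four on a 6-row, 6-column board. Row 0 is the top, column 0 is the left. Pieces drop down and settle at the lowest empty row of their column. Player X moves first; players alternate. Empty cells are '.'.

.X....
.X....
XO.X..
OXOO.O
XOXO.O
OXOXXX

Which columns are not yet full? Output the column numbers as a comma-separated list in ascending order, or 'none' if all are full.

Answer: 0,2,3,4,5

Derivation:
col 0: top cell = '.' → open
col 1: top cell = 'X' → FULL
col 2: top cell = '.' → open
col 3: top cell = '.' → open
col 4: top cell = '.' → open
col 5: top cell = '.' → open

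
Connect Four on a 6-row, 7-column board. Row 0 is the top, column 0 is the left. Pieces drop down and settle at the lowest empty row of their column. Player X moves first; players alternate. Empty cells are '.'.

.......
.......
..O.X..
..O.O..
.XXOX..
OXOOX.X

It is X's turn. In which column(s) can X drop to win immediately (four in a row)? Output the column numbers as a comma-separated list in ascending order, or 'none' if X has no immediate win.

col 0: drop X → no win
col 1: drop X → no win
col 2: drop X → no win
col 3: drop X → WIN!
col 4: drop X → no win
col 5: drop X → no win
col 6: drop X → no win

Answer: 3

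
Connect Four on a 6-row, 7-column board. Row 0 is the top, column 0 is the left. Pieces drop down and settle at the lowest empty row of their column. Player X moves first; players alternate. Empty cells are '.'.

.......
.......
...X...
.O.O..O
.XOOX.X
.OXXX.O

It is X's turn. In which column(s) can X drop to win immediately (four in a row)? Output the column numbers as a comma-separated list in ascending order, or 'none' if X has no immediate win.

col 0: drop X → no win
col 1: drop X → no win
col 2: drop X → no win
col 3: drop X → no win
col 4: drop X → no win
col 5: drop X → WIN!
col 6: drop X → no win

Answer: 5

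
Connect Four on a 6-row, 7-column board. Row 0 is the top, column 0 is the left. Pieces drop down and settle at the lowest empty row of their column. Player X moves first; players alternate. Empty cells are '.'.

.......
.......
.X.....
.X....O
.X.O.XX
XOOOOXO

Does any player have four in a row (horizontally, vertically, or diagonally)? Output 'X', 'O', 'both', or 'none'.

O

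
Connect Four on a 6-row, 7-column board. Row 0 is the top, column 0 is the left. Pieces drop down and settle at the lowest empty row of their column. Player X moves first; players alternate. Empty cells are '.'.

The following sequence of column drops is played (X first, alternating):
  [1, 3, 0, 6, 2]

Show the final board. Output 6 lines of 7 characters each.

Move 1: X drops in col 1, lands at row 5
Move 2: O drops in col 3, lands at row 5
Move 3: X drops in col 0, lands at row 5
Move 4: O drops in col 6, lands at row 5
Move 5: X drops in col 2, lands at row 5

Answer: .......
.......
.......
.......
.......
XXXO..O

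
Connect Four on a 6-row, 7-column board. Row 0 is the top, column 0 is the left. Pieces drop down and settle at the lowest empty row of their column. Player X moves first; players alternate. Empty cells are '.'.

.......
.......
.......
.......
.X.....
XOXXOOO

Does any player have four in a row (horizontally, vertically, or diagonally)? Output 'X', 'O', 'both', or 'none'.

none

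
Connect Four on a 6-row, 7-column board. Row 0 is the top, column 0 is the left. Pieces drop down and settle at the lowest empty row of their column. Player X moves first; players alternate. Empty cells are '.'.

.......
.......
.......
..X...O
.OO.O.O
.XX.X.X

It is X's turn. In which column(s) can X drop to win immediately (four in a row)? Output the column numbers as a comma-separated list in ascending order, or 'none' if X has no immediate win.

Answer: 3

Derivation:
col 0: drop X → no win
col 1: drop X → no win
col 2: drop X → no win
col 3: drop X → WIN!
col 4: drop X → no win
col 5: drop X → no win
col 6: drop X → no win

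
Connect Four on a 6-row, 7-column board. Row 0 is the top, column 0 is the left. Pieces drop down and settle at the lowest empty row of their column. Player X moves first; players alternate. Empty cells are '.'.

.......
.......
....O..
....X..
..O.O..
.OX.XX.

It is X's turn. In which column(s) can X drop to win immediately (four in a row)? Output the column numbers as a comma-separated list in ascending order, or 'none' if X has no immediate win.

Answer: 3

Derivation:
col 0: drop X → no win
col 1: drop X → no win
col 2: drop X → no win
col 3: drop X → WIN!
col 4: drop X → no win
col 5: drop X → no win
col 6: drop X → no win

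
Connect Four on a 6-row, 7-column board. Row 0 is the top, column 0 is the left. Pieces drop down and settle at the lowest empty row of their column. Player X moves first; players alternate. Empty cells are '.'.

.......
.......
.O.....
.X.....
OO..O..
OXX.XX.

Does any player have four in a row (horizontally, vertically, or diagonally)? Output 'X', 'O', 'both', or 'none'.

none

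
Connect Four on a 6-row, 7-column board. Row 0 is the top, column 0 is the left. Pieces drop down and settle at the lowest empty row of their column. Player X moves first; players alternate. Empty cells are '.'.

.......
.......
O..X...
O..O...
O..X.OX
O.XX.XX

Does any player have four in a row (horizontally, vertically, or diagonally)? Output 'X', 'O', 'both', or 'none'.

O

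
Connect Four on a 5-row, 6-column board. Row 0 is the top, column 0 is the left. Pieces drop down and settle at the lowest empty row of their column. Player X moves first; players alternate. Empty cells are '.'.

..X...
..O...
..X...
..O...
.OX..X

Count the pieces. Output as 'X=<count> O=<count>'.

X=4 O=3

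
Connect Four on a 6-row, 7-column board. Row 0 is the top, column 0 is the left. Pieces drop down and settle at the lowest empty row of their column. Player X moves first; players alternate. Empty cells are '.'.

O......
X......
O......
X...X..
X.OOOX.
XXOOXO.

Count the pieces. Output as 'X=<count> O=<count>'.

X=8 O=8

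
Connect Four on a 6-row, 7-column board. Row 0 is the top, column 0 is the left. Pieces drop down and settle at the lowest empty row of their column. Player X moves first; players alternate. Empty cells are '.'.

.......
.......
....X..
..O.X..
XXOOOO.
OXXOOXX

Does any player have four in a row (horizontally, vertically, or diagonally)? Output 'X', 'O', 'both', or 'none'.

O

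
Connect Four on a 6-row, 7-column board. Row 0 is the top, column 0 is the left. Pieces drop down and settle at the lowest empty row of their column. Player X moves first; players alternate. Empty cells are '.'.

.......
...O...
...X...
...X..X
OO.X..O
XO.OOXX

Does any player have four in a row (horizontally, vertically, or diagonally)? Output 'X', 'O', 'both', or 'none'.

none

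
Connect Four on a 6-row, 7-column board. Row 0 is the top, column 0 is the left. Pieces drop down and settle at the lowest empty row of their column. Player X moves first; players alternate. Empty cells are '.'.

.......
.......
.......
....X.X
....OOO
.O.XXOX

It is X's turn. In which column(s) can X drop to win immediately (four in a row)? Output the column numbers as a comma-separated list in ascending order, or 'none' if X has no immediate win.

Answer: none

Derivation:
col 0: drop X → no win
col 1: drop X → no win
col 2: drop X → no win
col 3: drop X → no win
col 4: drop X → no win
col 5: drop X → no win
col 6: drop X → no win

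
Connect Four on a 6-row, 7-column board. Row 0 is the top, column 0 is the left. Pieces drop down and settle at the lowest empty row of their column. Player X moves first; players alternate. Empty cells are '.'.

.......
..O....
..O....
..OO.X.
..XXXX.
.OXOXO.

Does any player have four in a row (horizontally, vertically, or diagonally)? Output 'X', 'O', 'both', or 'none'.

X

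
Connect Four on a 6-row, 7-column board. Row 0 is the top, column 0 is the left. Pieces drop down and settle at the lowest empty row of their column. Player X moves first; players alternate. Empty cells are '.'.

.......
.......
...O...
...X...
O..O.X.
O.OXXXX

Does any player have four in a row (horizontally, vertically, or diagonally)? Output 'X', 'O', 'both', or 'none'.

X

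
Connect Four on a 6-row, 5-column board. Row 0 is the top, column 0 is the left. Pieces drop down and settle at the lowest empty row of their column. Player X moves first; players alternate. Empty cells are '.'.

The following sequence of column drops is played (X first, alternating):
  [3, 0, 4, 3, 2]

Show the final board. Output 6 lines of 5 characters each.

Answer: .....
.....
.....
.....
...O.
O.XXX

Derivation:
Move 1: X drops in col 3, lands at row 5
Move 2: O drops in col 0, lands at row 5
Move 3: X drops in col 4, lands at row 5
Move 4: O drops in col 3, lands at row 4
Move 5: X drops in col 2, lands at row 5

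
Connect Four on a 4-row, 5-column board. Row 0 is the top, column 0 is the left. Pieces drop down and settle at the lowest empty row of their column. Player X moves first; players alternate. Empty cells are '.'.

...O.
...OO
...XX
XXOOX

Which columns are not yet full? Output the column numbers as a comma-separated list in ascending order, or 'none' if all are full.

Answer: 0,1,2,4

Derivation:
col 0: top cell = '.' → open
col 1: top cell = '.' → open
col 2: top cell = '.' → open
col 3: top cell = 'O' → FULL
col 4: top cell = '.' → open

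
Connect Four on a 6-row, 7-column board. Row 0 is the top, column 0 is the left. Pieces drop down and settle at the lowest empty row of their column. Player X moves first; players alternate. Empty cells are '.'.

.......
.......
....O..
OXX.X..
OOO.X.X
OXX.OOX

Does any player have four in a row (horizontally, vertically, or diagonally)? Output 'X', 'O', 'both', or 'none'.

none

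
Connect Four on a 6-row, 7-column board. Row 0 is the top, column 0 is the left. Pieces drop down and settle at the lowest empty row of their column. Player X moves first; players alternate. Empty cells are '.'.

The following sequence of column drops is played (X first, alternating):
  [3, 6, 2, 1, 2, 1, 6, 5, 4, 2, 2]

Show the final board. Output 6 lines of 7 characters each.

Answer: .......
.......
..X....
..O....
.OX...X
.OXXXOO

Derivation:
Move 1: X drops in col 3, lands at row 5
Move 2: O drops in col 6, lands at row 5
Move 3: X drops in col 2, lands at row 5
Move 4: O drops in col 1, lands at row 5
Move 5: X drops in col 2, lands at row 4
Move 6: O drops in col 1, lands at row 4
Move 7: X drops in col 6, lands at row 4
Move 8: O drops in col 5, lands at row 5
Move 9: X drops in col 4, lands at row 5
Move 10: O drops in col 2, lands at row 3
Move 11: X drops in col 2, lands at row 2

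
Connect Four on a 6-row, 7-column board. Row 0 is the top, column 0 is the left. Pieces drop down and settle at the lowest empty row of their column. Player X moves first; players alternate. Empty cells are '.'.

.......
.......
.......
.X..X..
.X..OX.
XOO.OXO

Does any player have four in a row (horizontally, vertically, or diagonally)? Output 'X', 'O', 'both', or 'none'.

none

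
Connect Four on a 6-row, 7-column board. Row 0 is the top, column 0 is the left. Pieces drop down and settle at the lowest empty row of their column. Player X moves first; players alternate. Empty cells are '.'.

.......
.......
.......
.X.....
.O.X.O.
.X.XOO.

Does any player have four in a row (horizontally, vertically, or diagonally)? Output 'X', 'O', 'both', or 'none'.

none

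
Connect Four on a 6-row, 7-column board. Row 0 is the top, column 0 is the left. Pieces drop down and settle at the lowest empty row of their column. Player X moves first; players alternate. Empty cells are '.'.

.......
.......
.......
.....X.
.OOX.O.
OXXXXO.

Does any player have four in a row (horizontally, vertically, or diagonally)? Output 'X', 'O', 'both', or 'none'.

X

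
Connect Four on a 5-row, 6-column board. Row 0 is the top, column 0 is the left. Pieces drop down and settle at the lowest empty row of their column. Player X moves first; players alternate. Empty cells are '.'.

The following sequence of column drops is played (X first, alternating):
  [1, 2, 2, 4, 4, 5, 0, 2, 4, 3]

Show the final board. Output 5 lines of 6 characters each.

Answer: ......
......
..O.X.
..X.X.
XXOOOO

Derivation:
Move 1: X drops in col 1, lands at row 4
Move 2: O drops in col 2, lands at row 4
Move 3: X drops in col 2, lands at row 3
Move 4: O drops in col 4, lands at row 4
Move 5: X drops in col 4, lands at row 3
Move 6: O drops in col 5, lands at row 4
Move 7: X drops in col 0, lands at row 4
Move 8: O drops in col 2, lands at row 2
Move 9: X drops in col 4, lands at row 2
Move 10: O drops in col 3, lands at row 4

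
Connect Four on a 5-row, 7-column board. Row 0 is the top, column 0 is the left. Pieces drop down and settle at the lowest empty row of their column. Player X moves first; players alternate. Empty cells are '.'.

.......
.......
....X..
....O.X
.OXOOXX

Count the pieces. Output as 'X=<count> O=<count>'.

X=5 O=4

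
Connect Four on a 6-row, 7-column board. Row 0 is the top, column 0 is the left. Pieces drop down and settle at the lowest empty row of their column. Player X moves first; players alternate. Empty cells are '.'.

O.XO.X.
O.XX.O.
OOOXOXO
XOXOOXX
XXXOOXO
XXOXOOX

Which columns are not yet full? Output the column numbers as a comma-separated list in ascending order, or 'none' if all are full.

Answer: 1,4,6

Derivation:
col 0: top cell = 'O' → FULL
col 1: top cell = '.' → open
col 2: top cell = 'X' → FULL
col 3: top cell = 'O' → FULL
col 4: top cell = '.' → open
col 5: top cell = 'X' → FULL
col 6: top cell = '.' → open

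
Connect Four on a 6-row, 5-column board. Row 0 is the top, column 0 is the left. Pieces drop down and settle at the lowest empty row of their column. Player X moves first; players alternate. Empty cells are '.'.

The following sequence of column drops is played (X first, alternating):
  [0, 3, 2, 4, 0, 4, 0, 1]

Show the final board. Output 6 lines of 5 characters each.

Answer: .....
.....
.....
X....
X...O
XOXOO

Derivation:
Move 1: X drops in col 0, lands at row 5
Move 2: O drops in col 3, lands at row 5
Move 3: X drops in col 2, lands at row 5
Move 4: O drops in col 4, lands at row 5
Move 5: X drops in col 0, lands at row 4
Move 6: O drops in col 4, lands at row 4
Move 7: X drops in col 0, lands at row 3
Move 8: O drops in col 1, lands at row 5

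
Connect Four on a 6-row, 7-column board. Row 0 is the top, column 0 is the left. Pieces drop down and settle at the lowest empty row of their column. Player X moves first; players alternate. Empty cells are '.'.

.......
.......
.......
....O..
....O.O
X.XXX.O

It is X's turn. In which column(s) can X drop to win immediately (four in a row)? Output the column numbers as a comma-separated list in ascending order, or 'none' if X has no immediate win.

Answer: 1,5

Derivation:
col 0: drop X → no win
col 1: drop X → WIN!
col 2: drop X → no win
col 3: drop X → no win
col 4: drop X → no win
col 5: drop X → WIN!
col 6: drop X → no win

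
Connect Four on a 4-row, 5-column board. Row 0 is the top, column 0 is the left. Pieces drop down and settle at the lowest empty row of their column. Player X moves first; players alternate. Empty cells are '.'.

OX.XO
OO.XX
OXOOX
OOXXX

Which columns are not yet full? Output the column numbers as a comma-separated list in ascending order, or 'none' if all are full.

Answer: 2

Derivation:
col 0: top cell = 'O' → FULL
col 1: top cell = 'X' → FULL
col 2: top cell = '.' → open
col 3: top cell = 'X' → FULL
col 4: top cell = 'O' → FULL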